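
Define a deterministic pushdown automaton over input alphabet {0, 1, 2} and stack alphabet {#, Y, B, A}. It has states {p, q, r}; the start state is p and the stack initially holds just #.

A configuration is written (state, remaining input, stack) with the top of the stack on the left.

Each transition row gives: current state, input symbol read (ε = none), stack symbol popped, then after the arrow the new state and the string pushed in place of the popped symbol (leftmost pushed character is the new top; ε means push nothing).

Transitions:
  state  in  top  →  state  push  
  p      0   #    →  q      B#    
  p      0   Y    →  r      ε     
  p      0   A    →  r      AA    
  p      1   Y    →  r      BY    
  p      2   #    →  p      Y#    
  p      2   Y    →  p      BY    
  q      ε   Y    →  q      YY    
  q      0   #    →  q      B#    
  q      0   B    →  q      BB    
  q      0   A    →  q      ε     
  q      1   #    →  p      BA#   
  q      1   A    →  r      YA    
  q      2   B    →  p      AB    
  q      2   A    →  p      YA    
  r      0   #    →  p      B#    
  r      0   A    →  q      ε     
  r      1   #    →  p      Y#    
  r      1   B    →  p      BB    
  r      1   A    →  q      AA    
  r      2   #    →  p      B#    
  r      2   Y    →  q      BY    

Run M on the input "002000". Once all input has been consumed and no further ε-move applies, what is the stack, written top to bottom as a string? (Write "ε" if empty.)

BB#

(p, 002000, #)
  read 0, top #: go to q, push B# → (q, 02000, B#)
  read 0, top B: go to q, push BB → (q, 2000, BB#)
  read 2, top B: go to p, push AB → (p, 000, ABB#)
  read 0, top A: go to r, push AA → (r, 00, AABB#)
  read 0, top A: go to q, push ε → (q, 0, ABB#)
  read 0, top A: go to q, push ε → (q, ε, BB#)
All input consumed in state q with stack BB#.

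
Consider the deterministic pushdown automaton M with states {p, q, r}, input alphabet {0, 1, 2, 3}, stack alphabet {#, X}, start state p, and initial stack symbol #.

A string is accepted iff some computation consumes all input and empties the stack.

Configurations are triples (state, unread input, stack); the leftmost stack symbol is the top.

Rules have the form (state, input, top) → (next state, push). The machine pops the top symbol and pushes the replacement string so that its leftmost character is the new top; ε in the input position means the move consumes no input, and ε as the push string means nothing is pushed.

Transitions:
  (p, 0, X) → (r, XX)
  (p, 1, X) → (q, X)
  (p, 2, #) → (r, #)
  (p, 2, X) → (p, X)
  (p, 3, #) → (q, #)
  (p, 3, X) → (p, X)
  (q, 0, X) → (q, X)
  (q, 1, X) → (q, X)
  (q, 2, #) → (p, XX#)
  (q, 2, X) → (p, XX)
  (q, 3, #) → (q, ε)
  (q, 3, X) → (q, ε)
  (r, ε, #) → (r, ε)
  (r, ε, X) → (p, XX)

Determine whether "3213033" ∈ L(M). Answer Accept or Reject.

(p, 3213033, #)
  read 3, top #: go to q, push # → (q, 213033, #)
  read 2, top #: go to p, push XX# → (p, 13033, XX#)
  read 1, top X: go to q, push X → (q, 3033, XX#)
  read 3, top X: go to q, push ε → (q, 033, X#)
  read 0, top X: go to q, push X → (q, 33, X#)
  read 3, top X: go to q, push ε → (q, 3, #)
  read 3, top #: go to q, push ε → (q, ε, ε)
All input consumed and the stack is empty.

Accept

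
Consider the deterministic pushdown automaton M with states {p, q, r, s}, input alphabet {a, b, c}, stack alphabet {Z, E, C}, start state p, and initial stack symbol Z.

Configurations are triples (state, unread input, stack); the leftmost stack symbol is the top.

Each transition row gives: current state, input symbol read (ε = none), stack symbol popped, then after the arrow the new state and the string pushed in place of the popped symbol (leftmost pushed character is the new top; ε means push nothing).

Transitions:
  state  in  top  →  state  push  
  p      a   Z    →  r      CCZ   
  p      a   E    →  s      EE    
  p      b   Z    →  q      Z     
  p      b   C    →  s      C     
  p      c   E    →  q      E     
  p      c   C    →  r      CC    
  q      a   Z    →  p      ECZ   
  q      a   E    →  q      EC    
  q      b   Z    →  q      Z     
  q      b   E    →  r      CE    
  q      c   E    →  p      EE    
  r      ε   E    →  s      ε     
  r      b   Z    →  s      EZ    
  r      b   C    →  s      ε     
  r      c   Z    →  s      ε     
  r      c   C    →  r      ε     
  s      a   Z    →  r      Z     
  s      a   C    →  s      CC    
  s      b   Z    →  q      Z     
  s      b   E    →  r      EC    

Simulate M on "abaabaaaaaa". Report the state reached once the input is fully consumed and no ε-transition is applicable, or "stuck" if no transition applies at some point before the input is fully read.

(p, abaabaaaaaa, Z)
  read a, top Z: go to r, push CCZ → (r, baabaaaaaa, CCZ)
  read b, top C: go to s, push ε → (s, aabaaaaaa, CZ)
  read a, top C: go to s, push CC → (s, abaaaaaa, CCZ)
  read a, top C: go to s, push CC → (s, baaaaaa, CCCZ)
No transition for (s, b, top C); M blocks with input baaaaaa remaining.

stuck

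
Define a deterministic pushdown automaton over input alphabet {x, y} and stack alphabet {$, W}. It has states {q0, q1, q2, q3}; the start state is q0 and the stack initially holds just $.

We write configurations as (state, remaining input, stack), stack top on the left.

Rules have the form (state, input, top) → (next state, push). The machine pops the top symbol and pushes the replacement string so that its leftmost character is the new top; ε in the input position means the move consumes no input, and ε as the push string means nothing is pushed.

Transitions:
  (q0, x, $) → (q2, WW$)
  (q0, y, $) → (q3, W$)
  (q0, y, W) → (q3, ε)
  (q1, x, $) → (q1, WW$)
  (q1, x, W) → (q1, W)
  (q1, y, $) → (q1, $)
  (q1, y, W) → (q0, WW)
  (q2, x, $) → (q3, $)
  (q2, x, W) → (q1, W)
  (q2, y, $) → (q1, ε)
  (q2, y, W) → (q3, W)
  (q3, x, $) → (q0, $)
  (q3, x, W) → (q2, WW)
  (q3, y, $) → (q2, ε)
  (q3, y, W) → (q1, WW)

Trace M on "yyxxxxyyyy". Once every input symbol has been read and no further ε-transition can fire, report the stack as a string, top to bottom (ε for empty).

(q0, yyxxxxyyyy, $)
  read y, top $: go to q3, push W$ → (q3, yxxxxyyyy, W$)
  read y, top W: go to q1, push WW → (q1, xxxxyyyy, WW$)
  read x, top W: go to q1, push W → (q1, xxxyyyy, WW$)
  read x, top W: go to q1, push W → (q1, xxyyyy, WW$)
  read x, top W: go to q1, push W → (q1, xyyyy, WW$)
  read x, top W: go to q1, push W → (q1, yyyy, WW$)
  read y, top W: go to q0, push WW → (q0, yyy, WWW$)
  read y, top W: go to q3, push ε → (q3, yy, WW$)
  read y, top W: go to q1, push WW → (q1, y, WWW$)
  read y, top W: go to q0, push WW → (q0, ε, WWWW$)
All input consumed in state q0 with stack WWWW$.

WWWW$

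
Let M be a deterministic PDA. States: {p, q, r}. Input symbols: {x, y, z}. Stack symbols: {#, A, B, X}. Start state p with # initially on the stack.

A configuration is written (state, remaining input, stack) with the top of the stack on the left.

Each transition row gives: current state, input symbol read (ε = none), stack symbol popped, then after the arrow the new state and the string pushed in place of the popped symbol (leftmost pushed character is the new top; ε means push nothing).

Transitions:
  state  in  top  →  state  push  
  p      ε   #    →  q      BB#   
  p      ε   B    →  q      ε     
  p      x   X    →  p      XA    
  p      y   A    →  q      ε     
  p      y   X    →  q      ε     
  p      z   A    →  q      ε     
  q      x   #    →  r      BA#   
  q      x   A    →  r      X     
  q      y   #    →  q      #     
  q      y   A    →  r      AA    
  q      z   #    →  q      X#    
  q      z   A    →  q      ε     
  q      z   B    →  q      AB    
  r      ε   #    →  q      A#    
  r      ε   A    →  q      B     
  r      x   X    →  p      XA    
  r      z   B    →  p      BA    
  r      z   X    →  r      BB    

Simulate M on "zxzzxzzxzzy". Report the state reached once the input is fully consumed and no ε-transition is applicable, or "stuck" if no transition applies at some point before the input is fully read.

(p, zxzzxzzxzzy, #)
  ε-move, top #: go to q, push BB# → (q, zxzzxzzxzzy, BB#)
  read z, top B: go to q, push AB → (q, xzzxzzxzzy, ABB#)
  read x, top A: go to r, push X → (r, zzxzzxzzy, XBB#)
  read z, top X: go to r, push BB → (r, zxzzxzzy, BBBB#)
  read z, top B: go to p, push BA → (p, xzzxzzy, BABBB#)
  ε-move, top B: go to q, push ε → (q, xzzxzzy, ABBB#)
  read x, top A: go to r, push X → (r, zzxzzy, XBBB#)
  read z, top X: go to r, push BB → (r, zxzzy, BBBBB#)
  read z, top B: go to p, push BA → (p, xzzy, BABBBB#)
  ε-move, top B: go to q, push ε → (q, xzzy, ABBBB#)
  read x, top A: go to r, push X → (r, zzy, XBBBB#)
  read z, top X: go to r, push BB → (r, zy, BBBBBB#)
  read z, top B: go to p, push BA → (p, y, BABBBBB#)
  ε-move, top B: go to q, push ε → (q, y, ABBBBB#)
  read y, top A: go to r, push AA → (r, ε, AABBBBB#)
  ε-move, top A: go to q, push B → (q, ε, BABBBBB#)
All input consumed; M is in state q.

q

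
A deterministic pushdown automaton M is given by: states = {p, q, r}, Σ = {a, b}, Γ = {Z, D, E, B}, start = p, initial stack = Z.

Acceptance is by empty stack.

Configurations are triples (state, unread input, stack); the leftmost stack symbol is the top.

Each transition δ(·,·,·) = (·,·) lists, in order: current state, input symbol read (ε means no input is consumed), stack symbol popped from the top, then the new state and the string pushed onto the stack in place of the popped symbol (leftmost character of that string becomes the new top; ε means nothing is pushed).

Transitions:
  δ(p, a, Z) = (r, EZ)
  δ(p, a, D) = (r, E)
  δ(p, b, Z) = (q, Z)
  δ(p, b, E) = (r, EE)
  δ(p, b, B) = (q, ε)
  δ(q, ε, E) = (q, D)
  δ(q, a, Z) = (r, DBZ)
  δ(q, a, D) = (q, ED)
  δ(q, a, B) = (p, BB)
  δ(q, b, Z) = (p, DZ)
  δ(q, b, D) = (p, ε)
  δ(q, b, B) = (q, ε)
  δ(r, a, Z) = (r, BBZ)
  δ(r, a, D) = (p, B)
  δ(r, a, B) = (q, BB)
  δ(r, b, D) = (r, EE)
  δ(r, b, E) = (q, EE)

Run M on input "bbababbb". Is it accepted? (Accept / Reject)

Reject

(p, bbababbb, Z)
  read b, top Z: go to q, push Z → (q, bababbb, Z)
  read b, top Z: go to p, push DZ → (p, ababbb, DZ)
  read a, top D: go to r, push E → (r, babbb, EZ)
  read b, top E: go to q, push EE → (q, abbb, EEZ)
  ε-move, top E: go to q, push D → (q, abbb, DEZ)
  read a, top D: go to q, push ED → (q, bbb, EDEZ)
  ε-move, top E: go to q, push D → (q, bbb, DDEZ)
  read b, top D: go to p, push ε → (p, bb, DEZ)
No transition applies at (p, bb, DEZ); input not fully consumed.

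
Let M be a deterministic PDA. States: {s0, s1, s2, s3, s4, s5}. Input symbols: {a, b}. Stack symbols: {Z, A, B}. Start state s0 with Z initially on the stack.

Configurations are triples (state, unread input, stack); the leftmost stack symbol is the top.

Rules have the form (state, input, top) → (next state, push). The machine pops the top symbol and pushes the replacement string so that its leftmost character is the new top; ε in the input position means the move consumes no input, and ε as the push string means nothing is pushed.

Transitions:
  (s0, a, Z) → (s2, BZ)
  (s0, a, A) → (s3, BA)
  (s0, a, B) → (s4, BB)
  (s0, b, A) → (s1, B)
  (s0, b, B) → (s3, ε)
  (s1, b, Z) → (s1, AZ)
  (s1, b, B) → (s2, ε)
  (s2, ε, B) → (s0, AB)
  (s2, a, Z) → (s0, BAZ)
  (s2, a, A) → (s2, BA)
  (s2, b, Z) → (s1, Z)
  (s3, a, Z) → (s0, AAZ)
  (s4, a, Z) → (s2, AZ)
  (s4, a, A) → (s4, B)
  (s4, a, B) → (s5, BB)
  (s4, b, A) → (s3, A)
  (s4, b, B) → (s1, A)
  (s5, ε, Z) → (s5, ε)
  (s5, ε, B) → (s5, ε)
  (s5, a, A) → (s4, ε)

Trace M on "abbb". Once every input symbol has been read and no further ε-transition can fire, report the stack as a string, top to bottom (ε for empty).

BBZ

(s0, abbb, Z)
  read a, top Z: go to s2, push BZ → (s2, bbb, BZ)
  ε-move, top B: go to s0, push AB → (s0, bbb, ABZ)
  read b, top A: go to s1, push B → (s1, bb, BBZ)
  read b, top B: go to s2, push ε → (s2, b, BZ)
  ε-move, top B: go to s0, push AB → (s0, b, ABZ)
  read b, top A: go to s1, push B → (s1, ε, BBZ)
All input consumed in state s1 with stack BBZ.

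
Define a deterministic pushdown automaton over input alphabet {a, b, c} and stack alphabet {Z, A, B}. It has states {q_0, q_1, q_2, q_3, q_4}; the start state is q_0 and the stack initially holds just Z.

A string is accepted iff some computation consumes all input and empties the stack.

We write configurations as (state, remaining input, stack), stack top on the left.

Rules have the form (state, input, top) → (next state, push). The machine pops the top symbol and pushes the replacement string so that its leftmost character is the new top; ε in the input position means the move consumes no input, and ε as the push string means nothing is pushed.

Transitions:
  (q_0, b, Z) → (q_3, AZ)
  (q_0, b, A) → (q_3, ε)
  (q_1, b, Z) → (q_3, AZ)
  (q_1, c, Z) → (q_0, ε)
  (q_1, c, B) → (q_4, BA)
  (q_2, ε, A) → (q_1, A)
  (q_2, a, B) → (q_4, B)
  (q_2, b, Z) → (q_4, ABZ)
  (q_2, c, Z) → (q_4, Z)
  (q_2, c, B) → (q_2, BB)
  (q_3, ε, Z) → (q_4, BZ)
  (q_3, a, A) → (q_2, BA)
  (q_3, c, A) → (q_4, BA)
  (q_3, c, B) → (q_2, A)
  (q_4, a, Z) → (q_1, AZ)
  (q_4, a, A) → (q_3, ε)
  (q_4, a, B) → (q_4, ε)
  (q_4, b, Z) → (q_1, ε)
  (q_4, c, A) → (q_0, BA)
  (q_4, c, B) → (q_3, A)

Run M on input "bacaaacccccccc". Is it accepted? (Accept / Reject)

(q_0, bacaaacccccccc, Z) ⊢ (q_3, acaaacccccccc, AZ) ⊢ (q_2, caaacccccccc, BAZ) ⊢ (q_2, aaacccccccc, BBAZ) ⊢ (q_4, aacccccccc, BBAZ) ⊢ (q_4, acccccccc, BAZ) ⊢ (q_4, cccccccc, AZ) ⊢ (q_0, ccccccc, BAZ)
No transition applies at (q_0, ccccccc, BAZ); input not fully consumed.

Reject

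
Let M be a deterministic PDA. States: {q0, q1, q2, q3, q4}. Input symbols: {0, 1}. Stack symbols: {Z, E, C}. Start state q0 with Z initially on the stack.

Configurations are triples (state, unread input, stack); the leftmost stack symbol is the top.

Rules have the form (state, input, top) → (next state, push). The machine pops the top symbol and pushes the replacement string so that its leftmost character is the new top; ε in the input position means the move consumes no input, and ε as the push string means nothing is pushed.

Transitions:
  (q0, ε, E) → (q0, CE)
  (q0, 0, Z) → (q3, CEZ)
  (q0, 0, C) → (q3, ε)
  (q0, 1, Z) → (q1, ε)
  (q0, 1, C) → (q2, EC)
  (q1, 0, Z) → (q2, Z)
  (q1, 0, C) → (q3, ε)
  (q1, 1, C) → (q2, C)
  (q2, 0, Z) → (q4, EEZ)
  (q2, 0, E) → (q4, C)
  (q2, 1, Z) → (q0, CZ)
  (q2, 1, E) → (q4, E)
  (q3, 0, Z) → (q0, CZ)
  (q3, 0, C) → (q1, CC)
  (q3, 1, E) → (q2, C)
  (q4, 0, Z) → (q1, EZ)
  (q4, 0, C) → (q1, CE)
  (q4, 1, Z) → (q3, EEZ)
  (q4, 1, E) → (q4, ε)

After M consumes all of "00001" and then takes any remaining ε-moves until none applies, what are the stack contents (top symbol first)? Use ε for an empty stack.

(q0, 00001, Z)
  read 0, top Z: go to q3, push CEZ → (q3, 0001, CEZ)
  read 0, top C: go to q1, push CC → (q1, 001, CCEZ)
  read 0, top C: go to q3, push ε → (q3, 01, CEZ)
  read 0, top C: go to q1, push CC → (q1, 1, CCEZ)
  read 1, top C: go to q2, push C → (q2, ε, CCEZ)
All input consumed in state q2 with stack CCEZ.

CCEZ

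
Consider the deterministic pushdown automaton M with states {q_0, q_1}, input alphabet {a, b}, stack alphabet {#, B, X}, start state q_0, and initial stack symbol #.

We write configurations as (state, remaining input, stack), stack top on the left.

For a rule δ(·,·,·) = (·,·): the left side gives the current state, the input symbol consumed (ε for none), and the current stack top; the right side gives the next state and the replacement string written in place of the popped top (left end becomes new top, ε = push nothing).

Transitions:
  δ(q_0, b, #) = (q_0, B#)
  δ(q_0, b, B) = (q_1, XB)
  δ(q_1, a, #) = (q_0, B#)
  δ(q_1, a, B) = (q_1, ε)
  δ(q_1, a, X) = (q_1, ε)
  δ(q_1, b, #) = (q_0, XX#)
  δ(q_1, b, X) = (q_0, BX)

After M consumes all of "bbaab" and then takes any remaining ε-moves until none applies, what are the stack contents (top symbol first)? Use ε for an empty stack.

XX#

(q_0, bbaab, #)
  read b, top #: go to q_0, push B# → (q_0, baab, B#)
  read b, top B: go to q_1, push XB → (q_1, aab, XB#)
  read a, top X: go to q_1, push ε → (q_1, ab, B#)
  read a, top B: go to q_1, push ε → (q_1, b, #)
  read b, top #: go to q_0, push XX# → (q_0, ε, XX#)
All input consumed in state q_0 with stack XX#.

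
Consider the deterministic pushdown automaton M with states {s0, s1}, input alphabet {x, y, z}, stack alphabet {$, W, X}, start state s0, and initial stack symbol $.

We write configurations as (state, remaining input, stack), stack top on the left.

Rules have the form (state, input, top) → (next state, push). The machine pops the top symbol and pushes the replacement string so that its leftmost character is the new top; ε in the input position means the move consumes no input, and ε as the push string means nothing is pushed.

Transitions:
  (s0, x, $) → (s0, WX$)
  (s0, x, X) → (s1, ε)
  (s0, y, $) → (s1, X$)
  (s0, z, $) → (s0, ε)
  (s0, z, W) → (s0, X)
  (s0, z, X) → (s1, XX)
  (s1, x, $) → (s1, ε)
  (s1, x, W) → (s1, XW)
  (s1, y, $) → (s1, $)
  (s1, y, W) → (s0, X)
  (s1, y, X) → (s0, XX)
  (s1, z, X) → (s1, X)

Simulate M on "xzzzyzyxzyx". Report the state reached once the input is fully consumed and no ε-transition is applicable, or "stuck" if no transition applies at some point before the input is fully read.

(s0, xzzzyzyxzyx, $)
  read x, top $: go to s0, push WX$ → (s0, zzzyzyxzyx, WX$)
  read z, top W: go to s0, push X → (s0, zzyzyxzyx, XX$)
  read z, top X: go to s1, push XX → (s1, zyzyxzyx, XXX$)
  read z, top X: go to s1, push X → (s1, yzyxzyx, XXX$)
  read y, top X: go to s0, push XX → (s0, zyxzyx, XXXX$)
  read z, top X: go to s1, push XX → (s1, yxzyx, XXXXX$)
  read y, top X: go to s0, push XX → (s0, xzyx, XXXXXX$)
  read x, top X: go to s1, push ε → (s1, zyx, XXXXX$)
  read z, top X: go to s1, push X → (s1, yx, XXXXX$)
  read y, top X: go to s0, push XX → (s0, x, XXXXXX$)
  read x, top X: go to s1, push ε → (s1, ε, XXXXX$)
All input consumed; M is in state s1.

s1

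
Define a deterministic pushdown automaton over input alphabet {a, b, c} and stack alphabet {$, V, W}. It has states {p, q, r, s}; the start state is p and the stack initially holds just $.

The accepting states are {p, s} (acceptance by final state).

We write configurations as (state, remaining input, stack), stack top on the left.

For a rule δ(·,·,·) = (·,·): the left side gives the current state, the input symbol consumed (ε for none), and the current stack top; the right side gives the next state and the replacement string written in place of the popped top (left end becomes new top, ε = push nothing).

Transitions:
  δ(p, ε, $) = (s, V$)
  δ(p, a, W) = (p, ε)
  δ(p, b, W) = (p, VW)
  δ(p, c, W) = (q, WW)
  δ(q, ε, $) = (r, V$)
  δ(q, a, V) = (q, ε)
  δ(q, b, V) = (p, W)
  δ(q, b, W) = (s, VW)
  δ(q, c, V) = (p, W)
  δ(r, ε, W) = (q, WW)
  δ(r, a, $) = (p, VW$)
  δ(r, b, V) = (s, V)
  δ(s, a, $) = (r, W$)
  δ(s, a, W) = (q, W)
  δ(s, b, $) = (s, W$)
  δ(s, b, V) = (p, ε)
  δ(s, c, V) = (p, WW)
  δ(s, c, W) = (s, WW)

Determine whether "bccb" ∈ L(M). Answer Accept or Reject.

(p, bccb, $) ⊢ (s, bccb, V$) ⊢ (p, ccb, $) ⊢ (s, ccb, V$) ⊢ (p, cb, WW$) ⊢ (q, b, WWW$) ⊢ (s, ε, VWWW$)
All input consumed; state s ∈ F.

Accept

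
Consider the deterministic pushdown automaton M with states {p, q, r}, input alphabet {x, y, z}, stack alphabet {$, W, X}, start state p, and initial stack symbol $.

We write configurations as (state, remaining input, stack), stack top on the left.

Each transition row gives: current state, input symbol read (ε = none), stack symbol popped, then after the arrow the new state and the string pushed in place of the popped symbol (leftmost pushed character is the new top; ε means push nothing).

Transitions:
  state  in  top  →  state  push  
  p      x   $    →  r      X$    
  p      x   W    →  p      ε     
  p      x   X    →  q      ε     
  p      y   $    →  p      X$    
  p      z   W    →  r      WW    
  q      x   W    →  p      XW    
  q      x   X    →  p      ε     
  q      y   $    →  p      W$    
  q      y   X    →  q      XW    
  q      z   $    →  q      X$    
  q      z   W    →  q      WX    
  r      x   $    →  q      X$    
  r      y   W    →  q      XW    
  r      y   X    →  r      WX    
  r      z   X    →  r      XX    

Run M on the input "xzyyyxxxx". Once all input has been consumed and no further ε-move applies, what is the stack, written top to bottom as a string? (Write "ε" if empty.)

X$

(p, xzyyyxxxx, $)
  read x, top $: go to r, push X$ → (r, zyyyxxxx, X$)
  read z, top X: go to r, push XX → (r, yyyxxxx, XX$)
  read y, top X: go to r, push WX → (r, yyxxxx, WXX$)
  read y, top W: go to q, push XW → (q, yxxxx, XWXX$)
  read y, top X: go to q, push XW → (q, xxxx, XWWXX$)
  read x, top X: go to p, push ε → (p, xxx, WWXX$)
  read x, top W: go to p, push ε → (p, xx, WXX$)
  read x, top W: go to p, push ε → (p, x, XX$)
  read x, top X: go to q, push ε → (q, ε, X$)
All input consumed in state q with stack X$.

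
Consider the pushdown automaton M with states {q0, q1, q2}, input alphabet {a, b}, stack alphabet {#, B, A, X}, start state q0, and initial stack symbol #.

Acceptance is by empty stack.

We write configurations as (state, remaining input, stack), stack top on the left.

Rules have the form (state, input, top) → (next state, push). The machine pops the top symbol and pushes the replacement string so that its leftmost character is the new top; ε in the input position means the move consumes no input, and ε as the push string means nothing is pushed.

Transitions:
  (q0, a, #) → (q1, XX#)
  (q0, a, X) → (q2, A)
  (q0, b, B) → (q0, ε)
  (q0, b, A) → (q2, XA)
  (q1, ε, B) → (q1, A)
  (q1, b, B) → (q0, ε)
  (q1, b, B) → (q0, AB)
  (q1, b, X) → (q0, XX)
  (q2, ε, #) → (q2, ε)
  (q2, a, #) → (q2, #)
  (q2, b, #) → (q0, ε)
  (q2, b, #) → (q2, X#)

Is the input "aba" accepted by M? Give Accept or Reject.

No computation consumes all input and empties the stack.

Reject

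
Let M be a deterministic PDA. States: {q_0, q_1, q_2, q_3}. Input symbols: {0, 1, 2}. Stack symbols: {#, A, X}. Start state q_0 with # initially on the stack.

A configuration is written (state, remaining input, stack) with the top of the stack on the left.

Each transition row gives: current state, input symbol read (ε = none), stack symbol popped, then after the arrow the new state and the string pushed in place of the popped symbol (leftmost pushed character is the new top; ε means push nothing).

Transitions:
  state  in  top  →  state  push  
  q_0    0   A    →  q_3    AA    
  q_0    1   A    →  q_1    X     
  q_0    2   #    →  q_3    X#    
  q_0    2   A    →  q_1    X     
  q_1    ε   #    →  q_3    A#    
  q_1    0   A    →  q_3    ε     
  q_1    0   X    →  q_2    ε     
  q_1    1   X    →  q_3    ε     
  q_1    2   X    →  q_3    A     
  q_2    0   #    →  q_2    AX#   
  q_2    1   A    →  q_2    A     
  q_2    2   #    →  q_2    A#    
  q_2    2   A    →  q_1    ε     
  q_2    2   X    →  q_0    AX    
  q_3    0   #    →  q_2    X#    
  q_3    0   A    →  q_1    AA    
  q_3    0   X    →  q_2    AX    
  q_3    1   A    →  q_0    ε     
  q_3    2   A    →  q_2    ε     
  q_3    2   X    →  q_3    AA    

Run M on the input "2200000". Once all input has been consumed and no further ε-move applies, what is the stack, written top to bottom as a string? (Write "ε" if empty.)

(q_0, 2200000, #)
  read 2, top #: go to q_3, push X# → (q_3, 200000, X#)
  read 2, top X: go to q_3, push AA → (q_3, 00000, AA#)
  read 0, top A: go to q_1, push AA → (q_1, 0000, AAA#)
  read 0, top A: go to q_3, push ε → (q_3, 000, AA#)
  read 0, top A: go to q_1, push AA → (q_1, 00, AAA#)
  read 0, top A: go to q_3, push ε → (q_3, 0, AA#)
  read 0, top A: go to q_1, push AA → (q_1, ε, AAA#)
All input consumed in state q_1 with stack AAA#.

AAA#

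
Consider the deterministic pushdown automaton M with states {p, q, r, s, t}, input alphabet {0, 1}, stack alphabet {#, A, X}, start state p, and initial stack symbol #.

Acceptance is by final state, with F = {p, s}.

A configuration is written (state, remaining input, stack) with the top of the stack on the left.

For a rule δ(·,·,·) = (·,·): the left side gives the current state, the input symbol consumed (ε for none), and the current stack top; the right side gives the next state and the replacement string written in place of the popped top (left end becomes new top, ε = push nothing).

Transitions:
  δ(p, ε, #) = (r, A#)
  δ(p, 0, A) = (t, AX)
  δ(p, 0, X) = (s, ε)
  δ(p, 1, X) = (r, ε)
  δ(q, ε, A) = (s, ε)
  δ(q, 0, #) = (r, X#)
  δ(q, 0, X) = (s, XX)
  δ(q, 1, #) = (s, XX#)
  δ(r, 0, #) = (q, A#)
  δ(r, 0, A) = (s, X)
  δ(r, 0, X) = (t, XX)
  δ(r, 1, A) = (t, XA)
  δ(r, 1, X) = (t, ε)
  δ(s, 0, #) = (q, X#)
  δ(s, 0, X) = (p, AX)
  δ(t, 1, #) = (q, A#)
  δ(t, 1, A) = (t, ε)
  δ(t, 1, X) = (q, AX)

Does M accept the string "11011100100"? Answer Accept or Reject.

(p, 11011100100, #) ⊢ (r, 11011100100, A#) ⊢ (t, 1011100100, XA#) ⊢ (q, 011100100, AXA#) ⊢ (s, 011100100, XA#) ⊢ (p, 11100100, AXA#)
No transition applies at (p, 11100100, AXA#); input not fully consumed.

Reject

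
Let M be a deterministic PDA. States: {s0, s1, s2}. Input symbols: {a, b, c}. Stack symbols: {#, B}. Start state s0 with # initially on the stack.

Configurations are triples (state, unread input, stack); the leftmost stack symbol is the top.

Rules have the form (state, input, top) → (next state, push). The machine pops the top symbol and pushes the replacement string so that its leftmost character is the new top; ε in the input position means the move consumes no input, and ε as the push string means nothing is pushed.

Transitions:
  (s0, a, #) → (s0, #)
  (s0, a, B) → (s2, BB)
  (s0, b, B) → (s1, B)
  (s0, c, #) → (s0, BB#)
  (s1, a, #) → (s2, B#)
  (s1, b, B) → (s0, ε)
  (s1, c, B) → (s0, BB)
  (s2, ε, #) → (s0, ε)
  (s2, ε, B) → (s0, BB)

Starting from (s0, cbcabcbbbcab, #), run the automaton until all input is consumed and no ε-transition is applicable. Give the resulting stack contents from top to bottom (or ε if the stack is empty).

(s0, cbcabcbbbcab, #) ⊢ (s0, bcabcbbbcab, BB#) ⊢ (s1, cabcbbbcab, BB#) ⊢ (s0, abcbbbcab, BBB#) ⊢ (s2, bcbbbcab, BBBB#) ⊢ (s0, bcbbbcab, BBBBB#) ⊢ (s1, cbbbcab, BBBBB#) ⊢ (s0, bbbcab, BBBBBB#) ⊢ (s1, bbcab, BBBBBB#) ⊢ (s0, bcab, BBBBB#) ⊢ (s1, cab, BBBBB#) ⊢ (s0, ab, BBBBBB#) ⊢ (s2, b, BBBBBBB#) ⊢ (s0, b, BBBBBBBB#) ⊢ (s1, ε, BBBBBBBB#)
All input consumed in state s1 with stack BBBBBBBB#.

BBBBBBBB#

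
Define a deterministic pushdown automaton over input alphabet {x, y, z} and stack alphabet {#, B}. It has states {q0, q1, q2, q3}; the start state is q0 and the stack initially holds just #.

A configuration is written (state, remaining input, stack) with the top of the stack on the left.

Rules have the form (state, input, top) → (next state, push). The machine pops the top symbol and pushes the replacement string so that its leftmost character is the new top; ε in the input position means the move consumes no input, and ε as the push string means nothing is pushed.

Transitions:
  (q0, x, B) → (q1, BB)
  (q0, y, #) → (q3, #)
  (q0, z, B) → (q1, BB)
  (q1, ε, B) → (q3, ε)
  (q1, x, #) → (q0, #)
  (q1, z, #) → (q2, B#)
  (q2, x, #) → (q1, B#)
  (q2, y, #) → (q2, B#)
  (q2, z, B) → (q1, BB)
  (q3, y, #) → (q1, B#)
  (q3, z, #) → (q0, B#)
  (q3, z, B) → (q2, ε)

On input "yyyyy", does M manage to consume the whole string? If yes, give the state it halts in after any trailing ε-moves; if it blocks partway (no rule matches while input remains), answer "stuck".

q3

(q0, yyyyy, #)
  read y, top #: go to q3, push # → (q3, yyyy, #)
  read y, top #: go to q1, push B# → (q1, yyy, B#)
  ε-move, top B: go to q3, push ε → (q3, yyy, #)
  read y, top #: go to q1, push B# → (q1, yy, B#)
  ε-move, top B: go to q3, push ε → (q3, yy, #)
  read y, top #: go to q1, push B# → (q1, y, B#)
  ε-move, top B: go to q3, push ε → (q3, y, #)
  read y, top #: go to q1, push B# → (q1, ε, B#)
  ε-move, top B: go to q3, push ε → (q3, ε, #)
All input consumed; M is in state q3.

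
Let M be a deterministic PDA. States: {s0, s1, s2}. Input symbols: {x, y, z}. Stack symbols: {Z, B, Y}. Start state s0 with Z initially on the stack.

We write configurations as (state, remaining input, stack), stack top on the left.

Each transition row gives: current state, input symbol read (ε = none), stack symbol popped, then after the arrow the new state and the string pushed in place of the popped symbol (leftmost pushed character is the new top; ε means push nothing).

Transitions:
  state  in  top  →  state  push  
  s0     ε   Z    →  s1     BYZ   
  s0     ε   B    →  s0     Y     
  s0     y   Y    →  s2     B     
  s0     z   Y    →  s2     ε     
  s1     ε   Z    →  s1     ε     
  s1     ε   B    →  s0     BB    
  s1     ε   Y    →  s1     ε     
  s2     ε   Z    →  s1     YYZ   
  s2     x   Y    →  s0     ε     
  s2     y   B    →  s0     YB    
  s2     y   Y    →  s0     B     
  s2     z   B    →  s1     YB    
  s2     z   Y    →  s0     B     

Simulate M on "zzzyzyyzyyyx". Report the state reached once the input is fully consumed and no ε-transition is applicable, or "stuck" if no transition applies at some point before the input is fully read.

stuck

(s0, zzzyzyyzyyyx, Z) ⊢ (s1, zzzyzyyzyyyx, BYZ) ⊢ (s0, zzzyzyyzyyyx, BBYZ) ⊢ (s0, zzzyzyyzyyyx, YBYZ) ⊢ (s2, zzyzyyzyyyx, BYZ) ⊢ (s1, zyzyyzyyyx, YBYZ) ⊢ (s1, zyzyyzyyyx, BYZ) ⊢ (s0, zyzyyzyyyx, BBYZ) ⊢ (s0, zyzyyzyyyx, YBYZ) ⊢ (s2, yzyyzyyyx, BYZ) ⊢ (s0, zyyzyyyx, YBYZ) ⊢ (s2, yyzyyyx, BYZ) ⊢ (s0, yzyyyx, YBYZ) ⊢ (s2, zyyyx, BBYZ) ⊢ (s1, yyyx, YBBYZ) ⊢ (s1, yyyx, BBYZ) ⊢ (s0, yyyx, BBBYZ) ⊢ (s0, yyyx, YBBYZ) ⊢ (s2, yyx, BBBYZ) ⊢ (s0, yx, YBBBYZ) ⊢ (s2, x, BBBBYZ)
No transition for (s2, x, top B); M blocks with input x remaining.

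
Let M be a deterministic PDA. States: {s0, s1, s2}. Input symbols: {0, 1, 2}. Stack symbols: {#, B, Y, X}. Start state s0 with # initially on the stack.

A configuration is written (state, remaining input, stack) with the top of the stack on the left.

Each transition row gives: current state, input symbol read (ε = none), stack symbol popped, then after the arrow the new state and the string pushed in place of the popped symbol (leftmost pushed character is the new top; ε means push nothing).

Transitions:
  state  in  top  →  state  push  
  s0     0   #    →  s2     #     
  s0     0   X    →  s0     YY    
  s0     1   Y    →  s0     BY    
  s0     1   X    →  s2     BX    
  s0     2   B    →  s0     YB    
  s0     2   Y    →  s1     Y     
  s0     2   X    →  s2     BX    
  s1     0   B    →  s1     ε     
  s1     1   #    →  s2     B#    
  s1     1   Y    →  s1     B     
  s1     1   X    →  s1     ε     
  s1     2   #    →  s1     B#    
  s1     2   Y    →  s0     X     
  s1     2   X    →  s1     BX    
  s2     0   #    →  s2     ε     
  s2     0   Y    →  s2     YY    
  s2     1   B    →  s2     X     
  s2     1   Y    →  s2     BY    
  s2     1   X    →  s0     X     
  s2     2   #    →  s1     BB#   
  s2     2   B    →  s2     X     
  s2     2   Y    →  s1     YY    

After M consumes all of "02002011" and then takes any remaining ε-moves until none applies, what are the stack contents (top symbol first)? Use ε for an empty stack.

X#

(s0, 02002011, #)
  read 0, top #: go to s2, push # → (s2, 2002011, #)
  read 2, top #: go to s1, push BB# → (s1, 002011, BB#)
  read 0, top B: go to s1, push ε → (s1, 02011, B#)
  read 0, top B: go to s1, push ε → (s1, 2011, #)
  read 2, top #: go to s1, push B# → (s1, 011, B#)
  read 0, top B: go to s1, push ε → (s1, 11, #)
  read 1, top #: go to s2, push B# → (s2, 1, B#)
  read 1, top B: go to s2, push X → (s2, ε, X#)
All input consumed in state s2 with stack X#.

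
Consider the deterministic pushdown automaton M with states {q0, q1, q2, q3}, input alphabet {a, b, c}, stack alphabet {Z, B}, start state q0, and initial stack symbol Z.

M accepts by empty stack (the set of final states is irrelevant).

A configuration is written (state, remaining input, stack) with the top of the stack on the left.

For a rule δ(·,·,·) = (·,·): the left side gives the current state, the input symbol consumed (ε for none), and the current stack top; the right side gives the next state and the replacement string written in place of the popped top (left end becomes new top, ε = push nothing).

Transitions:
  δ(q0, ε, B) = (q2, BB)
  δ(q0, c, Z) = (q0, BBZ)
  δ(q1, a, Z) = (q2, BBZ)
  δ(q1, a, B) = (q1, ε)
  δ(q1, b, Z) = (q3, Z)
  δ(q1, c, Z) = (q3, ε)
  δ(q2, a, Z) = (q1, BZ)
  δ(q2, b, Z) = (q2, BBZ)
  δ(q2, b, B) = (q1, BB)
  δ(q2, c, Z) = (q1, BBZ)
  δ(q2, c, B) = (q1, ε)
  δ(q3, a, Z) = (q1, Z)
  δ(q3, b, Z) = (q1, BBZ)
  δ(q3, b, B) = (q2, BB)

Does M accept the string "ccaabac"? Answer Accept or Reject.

Accept

(q0, ccaabac, Z)
  read c, top Z: go to q0, push BBZ → (q0, caabac, BBZ)
  ε-move, top B: go to q2, push BB → (q2, caabac, BBBZ)
  read c, top B: go to q1, push ε → (q1, aabac, BBZ)
  read a, top B: go to q1, push ε → (q1, abac, BZ)
  read a, top B: go to q1, push ε → (q1, bac, Z)
  read b, top Z: go to q3, push Z → (q3, ac, Z)
  read a, top Z: go to q1, push Z → (q1, c, Z)
  read c, top Z: go to q3, push ε → (q3, ε, ε)
All input consumed and the stack is empty.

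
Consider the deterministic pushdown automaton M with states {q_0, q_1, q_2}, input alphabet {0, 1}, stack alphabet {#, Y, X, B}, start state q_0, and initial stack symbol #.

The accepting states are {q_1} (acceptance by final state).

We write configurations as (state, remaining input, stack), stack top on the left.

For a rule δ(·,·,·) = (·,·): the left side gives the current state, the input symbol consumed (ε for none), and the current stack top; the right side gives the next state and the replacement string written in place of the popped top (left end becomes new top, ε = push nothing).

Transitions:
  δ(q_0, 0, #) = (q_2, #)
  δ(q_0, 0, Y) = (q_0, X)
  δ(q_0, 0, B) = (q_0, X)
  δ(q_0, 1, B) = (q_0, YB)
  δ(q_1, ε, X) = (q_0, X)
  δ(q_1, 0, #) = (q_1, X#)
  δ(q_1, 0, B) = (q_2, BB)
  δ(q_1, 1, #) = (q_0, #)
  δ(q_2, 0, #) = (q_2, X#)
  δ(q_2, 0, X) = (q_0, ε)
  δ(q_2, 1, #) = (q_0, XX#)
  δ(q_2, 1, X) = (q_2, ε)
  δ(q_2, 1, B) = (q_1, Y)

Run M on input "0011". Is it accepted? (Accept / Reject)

(q_0, 0011, #) ⊢ (q_2, 011, #) ⊢ (q_2, 11, X#) ⊢ (q_2, 1, #) ⊢ (q_0, ε, XX#)
All input consumed; state q_0 ∉ F and no further ε-move applies.

Reject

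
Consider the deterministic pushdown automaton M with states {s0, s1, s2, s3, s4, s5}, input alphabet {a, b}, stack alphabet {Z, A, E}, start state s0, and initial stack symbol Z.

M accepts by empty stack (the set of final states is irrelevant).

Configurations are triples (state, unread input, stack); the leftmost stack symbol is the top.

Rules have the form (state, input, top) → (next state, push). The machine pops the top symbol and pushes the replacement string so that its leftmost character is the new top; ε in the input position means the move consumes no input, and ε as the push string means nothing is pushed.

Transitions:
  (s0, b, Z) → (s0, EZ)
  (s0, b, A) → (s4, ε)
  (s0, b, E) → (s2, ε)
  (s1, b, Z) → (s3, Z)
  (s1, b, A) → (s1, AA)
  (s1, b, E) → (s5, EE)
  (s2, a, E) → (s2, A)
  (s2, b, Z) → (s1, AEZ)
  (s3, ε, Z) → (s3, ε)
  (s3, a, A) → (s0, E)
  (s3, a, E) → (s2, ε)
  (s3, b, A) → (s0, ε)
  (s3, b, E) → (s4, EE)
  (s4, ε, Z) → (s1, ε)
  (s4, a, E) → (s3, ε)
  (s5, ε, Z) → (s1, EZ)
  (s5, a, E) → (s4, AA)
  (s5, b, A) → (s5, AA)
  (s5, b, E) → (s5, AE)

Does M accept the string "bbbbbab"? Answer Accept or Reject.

(s0, bbbbbab, Z)
  read b, top Z: go to s0, push EZ → (s0, bbbbab, EZ)
  read b, top E: go to s2, push ε → (s2, bbbab, Z)
  read b, top Z: go to s1, push AEZ → (s1, bbab, AEZ)
  read b, top A: go to s1, push AA → (s1, bab, AAEZ)
  read b, top A: go to s1, push AA → (s1, ab, AAAEZ)
No transition applies at (s1, ab, AAAEZ); input not fully consumed.

Reject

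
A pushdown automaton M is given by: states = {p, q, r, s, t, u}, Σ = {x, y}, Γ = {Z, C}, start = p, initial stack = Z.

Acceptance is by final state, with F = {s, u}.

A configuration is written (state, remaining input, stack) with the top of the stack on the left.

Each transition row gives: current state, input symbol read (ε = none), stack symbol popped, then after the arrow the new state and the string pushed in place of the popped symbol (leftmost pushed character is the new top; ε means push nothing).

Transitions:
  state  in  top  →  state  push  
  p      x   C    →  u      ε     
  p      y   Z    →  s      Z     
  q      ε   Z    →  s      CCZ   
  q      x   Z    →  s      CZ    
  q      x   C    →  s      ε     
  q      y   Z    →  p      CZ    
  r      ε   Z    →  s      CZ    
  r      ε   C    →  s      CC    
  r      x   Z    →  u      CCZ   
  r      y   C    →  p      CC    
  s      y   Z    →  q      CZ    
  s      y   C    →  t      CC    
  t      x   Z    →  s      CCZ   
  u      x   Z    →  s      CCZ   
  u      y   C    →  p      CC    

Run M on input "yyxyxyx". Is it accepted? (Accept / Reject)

One accepting computation: (p, yyxyxyx, Z) ⊢ (s, yxyxyx, Z) ⊢ (q, xyxyx, CZ) ⊢ (s, yxyx, Z) ⊢ (q, xyx, CZ) ⊢ (s, yx, Z) ⊢ (q, x, CZ) ⊢ (s, ε, Z)
All input consumed and state s ∈ F.

Accept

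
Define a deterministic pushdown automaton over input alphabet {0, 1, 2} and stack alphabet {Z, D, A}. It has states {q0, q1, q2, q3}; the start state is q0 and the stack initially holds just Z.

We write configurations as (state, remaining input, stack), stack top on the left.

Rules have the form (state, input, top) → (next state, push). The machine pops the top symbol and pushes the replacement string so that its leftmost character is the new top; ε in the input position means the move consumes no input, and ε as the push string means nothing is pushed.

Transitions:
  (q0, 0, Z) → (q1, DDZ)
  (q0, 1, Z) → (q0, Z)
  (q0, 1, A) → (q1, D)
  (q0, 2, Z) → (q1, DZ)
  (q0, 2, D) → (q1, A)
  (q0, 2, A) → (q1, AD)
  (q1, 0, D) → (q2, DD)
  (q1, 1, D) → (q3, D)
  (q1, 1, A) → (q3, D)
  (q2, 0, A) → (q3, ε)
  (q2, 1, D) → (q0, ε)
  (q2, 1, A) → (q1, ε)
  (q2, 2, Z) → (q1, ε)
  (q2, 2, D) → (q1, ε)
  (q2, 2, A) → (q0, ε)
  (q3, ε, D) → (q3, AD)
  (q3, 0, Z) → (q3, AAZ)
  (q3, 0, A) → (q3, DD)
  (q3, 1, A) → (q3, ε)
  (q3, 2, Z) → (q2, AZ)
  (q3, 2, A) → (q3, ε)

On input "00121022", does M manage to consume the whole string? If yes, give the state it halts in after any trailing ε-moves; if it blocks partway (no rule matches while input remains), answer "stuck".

q3

(q0, 00121022, Z) ⊢ (q1, 0121022, DDZ) ⊢ (q2, 121022, DDDZ) ⊢ (q0, 21022, DDZ) ⊢ (q1, 1022, ADZ) ⊢ (q3, 022, DDZ) ⊢ (q3, 022, ADDZ) ⊢ (q3, 22, DDDDZ) ⊢ (q3, 22, ADDDDZ) ⊢ (q3, 2, DDDDZ) ⊢ (q3, 2, ADDDDZ) ⊢ (q3, ε, DDDDZ) ⊢ (q3, ε, ADDDDZ)
All input consumed; M is in state q3.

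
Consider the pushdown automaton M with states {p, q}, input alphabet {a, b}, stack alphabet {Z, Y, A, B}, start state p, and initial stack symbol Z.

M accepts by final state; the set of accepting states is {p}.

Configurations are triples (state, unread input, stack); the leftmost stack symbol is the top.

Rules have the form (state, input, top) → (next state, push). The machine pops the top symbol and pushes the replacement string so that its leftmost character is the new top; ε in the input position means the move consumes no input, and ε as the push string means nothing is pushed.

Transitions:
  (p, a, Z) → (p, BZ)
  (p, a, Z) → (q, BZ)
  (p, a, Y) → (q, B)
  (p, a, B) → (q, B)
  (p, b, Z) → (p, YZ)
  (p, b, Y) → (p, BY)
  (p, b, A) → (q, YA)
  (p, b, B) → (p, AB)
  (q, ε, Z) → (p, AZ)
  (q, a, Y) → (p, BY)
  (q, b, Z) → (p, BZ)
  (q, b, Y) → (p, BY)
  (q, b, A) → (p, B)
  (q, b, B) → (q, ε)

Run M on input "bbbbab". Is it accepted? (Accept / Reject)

One accepting computation: (p, bbbbab, Z) ⊢ (p, bbbab, YZ) ⊢ (p, bbab, BYZ) ⊢ (p, bab, ABYZ) ⊢ (q, ab, YABYZ) ⊢ (p, b, BYABYZ) ⊢ (p, ε, ABYABYZ)
All input consumed and state p ∈ F.

Accept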